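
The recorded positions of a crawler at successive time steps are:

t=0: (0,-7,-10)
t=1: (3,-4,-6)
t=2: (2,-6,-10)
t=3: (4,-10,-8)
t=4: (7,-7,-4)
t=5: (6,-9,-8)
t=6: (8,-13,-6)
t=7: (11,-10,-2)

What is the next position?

(10,-12,-6)

The moves between consecutive positions are (+3,+3,+4), (-1,-2,-4), (+2,-4,+2), (+3,+3,+4), (-1,-2,-4), (+2,-4,+2), (+3,+3,+4); they repeat the 3-cycle [(+3,+3,+4), (-1,-2,-4), (+2,-4,+2)].
step 8: apply (-1,-2,-4) → (10,-12,-6)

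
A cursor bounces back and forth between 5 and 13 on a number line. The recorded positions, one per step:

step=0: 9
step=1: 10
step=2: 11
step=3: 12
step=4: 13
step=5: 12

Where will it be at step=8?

9

The value travels 1 per step and bounces off the walls at 5 and 13.
  step 6: 12 → 11
  step 7: 11 → 10
  step 8: 10 → 9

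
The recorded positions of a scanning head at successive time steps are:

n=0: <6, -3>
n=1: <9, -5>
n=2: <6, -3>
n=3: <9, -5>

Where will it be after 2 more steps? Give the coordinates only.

<9, -5>

Step-to-step displacements: <+3, -2>, <-3, +2>, <+3, -2>; each is -1× the previous.
step 4: <9, -5> + <-3, +2> → <6, -3>
step 5: <6, -3> + <+3, -2> → <9, -5>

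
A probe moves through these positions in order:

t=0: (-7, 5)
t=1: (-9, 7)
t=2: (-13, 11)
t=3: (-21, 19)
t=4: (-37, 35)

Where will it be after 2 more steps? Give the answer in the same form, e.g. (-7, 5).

Step-to-step displacements: (-2, +2), (-4, +4), (-8, +8), (-16, +16); each is 2× the previous.
step 5: (-37, 35) + (-32, +32) → (-69, 67)
step 6: (-69, 67) + (-64, +64) → (-133, 131)

(-133, 131)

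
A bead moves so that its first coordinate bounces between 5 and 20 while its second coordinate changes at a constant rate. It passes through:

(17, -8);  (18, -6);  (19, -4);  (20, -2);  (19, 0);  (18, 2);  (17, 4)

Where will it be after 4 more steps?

The first coordinate travels 1 per step and bounces off the walls at 5 and 20.
  step 7: 17 → 16
  step 8: 16 → 15
  step 9: 15 → 14
  step 10: 14 → 13
The second coordinate changes by +2 each step: at step 10 it is 12.

(13, 12)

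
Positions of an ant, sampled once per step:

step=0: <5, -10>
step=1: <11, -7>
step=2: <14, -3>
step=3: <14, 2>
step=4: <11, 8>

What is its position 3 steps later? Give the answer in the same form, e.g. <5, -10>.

<-16, 32>

Taking differences between consecutive positions: <+6, +3>, <+3, +4>, <+0, +5>, <-3, +6>. These grow by <-3, +1> each step.
step 5: <11, 8> + <-6, +7> → <5, 15>
step 6: <5, 15> + <-9, +8> → <-4, 23>
step 7: <-4, 23> + <-12, +9> → <-16, 32>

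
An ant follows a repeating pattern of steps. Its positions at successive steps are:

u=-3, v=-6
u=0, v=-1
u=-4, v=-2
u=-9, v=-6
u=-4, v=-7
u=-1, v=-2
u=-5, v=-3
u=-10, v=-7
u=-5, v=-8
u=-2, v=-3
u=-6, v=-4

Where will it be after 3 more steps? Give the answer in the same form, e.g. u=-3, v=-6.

u=-3, v=-4

The moves between consecutive positions are (+3,+5), (-4,-1), (-5,-4), (+5,-1), (+3,+5), (-4,-1), (-5,-4), (+5,-1), (+3,+5), (-4,-1); they repeat the 4-cycle [(+3,+5), (-4,-1), (-5,-4), (+5,-1)].
step 11: apply (-5,-4) → u=-11, v=-8
step 12: apply (+5,-1) → u=-6, v=-9
step 13: apply (+3,+5) → u=-3, v=-4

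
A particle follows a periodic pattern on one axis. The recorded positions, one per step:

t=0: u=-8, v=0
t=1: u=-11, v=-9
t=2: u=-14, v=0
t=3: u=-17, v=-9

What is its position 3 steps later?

u=-26, v=0

U: linear, -3 per step → -26 at step 6.
V: cycles through 0, -9 every 2 steps. Step 6 lands at position 0 of the cycle → 0.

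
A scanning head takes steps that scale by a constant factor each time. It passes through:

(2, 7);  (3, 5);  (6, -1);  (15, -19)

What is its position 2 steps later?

Step-to-step displacements: (+1, -2), (+3, -6), (+9, -18); each is 3× the previous.
step 4: (15, -19) + (+27, -54) → (42, -73)
step 5: (42, -73) + (+81, -162) → (123, -235)

(123, -235)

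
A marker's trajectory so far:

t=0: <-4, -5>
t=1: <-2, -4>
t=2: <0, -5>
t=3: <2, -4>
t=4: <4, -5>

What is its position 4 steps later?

The first coordinate changes by +2 each step, so at step 8 it is -4 + 8·(2) = 12.
The second coordinate repeats the cycle [-5, -4] with period 2; step 8 mod 2 = 0, giving -5.

<12, -5>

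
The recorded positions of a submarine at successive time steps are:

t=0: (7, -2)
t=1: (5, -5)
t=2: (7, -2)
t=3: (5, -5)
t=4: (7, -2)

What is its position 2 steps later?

(7, -2)

Consecutive displacements (-2, -3), (+2, +3), (-2, -3), (+2, +3) scale by a factor of -1 each step.
step 5: (7, -2) + (-2, -3) → (5, -5)
step 6: (5, -5) + (+2, +3) → (7, -2)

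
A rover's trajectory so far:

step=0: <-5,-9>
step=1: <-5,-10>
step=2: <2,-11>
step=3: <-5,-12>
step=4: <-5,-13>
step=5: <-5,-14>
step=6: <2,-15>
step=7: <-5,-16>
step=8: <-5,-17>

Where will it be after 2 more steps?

<2,-19>

The first coordinate repeats the cycle [-5, -5, 2, -5] with period 4; step 10 mod 4 = 2, giving 2.
The second coordinate changes by -1 each step, so at step 10 it is -9 + 10·(-1) = -19.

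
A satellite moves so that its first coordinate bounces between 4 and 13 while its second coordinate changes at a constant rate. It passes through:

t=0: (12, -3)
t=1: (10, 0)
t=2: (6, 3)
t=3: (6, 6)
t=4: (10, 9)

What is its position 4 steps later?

The first coordinate travels 4 per step and bounces off the walls at 4 and 13.
  step 5: 10 → 12
  step 6: 12 → 8
  step 7: 8 → 4
  step 8: 4 → 8
The second coordinate changes by +3 each step: at step 8 it is 21.

(8, 21)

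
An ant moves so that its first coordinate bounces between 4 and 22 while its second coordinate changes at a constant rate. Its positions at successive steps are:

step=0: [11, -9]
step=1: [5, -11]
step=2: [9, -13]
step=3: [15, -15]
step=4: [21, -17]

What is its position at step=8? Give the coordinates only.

The first coordinate reflects between 4 and 22, moving 6 per step.
  step 5: 21 → 17
  step 6: 17 → 11
  step 7: 11 → 5
  step 8: 5 → 9
The second coordinate changes by -2 each step: at step 8 it is -25.

[9, -25]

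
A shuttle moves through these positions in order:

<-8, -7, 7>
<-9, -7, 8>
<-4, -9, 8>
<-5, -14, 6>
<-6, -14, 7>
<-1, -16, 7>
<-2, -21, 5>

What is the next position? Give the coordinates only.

The moves between consecutive positions are <-1, +0, +1>, <+5, -2, +0>, <-1, -5, -2>, <-1, +0, +1>, <+5, -2, +0>, <-1, -5, -2>; they repeat the 3-cycle [<-1, +0, +1>, <+5, -2, +0>, <-1, -5, -2>].
step 7: apply <-1, +0, +1> → <-3, -21, 6>

<-3, -21, 6>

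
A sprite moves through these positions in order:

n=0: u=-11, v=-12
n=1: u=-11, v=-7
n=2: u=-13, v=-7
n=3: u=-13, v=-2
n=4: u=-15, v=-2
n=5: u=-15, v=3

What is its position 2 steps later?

Differencing gives (+0,+5), (-2,+0), (+0,+5), (-2,+0), (+0,+5). This is the pattern (+0,+5), (-2,+0) repeated.
step 6: apply (-2,+0) → u=-17, v=3
step 7: apply (+0,+5) → u=-17, v=8

u=-17, v=8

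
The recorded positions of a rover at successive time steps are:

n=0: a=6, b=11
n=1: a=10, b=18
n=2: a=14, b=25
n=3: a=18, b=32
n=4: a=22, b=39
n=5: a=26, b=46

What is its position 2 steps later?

a=34, b=60

The position changes by (+4, +7) every step.
step 6: a=26, b=46 + (+4, +7) → a=30, b=53
step 7: a=30, b=53 + (+4, +7) → a=34, b=60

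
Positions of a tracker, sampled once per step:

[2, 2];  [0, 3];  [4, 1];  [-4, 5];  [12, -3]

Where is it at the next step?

[-20, 13]

Consecutive displacements [-2, +1], [+4, -2], [-8, +4], [+16, -8] scale by a factor of -2 each step.
step 5: [12, -3] + [-32, +16] → [-20, 13]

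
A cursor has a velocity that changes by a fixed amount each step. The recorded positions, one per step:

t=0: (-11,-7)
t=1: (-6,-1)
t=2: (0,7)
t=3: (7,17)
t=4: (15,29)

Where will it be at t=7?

(45,77)

Successive displacements: (+5,+6), (+6,+8), (+7,+10), (+8,+12) — each changes by (+1,+2).
step 5: (15,29) + (+9,+14) → (24,43)
step 6: (24,43) + (+10,+16) → (34,59)
step 7: (34,59) + (+11,+18) → (45,77)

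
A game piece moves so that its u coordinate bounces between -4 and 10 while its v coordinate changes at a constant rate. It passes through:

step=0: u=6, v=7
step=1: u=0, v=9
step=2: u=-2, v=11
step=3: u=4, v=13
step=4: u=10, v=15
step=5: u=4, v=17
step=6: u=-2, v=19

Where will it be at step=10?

u=2, v=27

The u coordinate reflects between -4 and 10, moving 6 per step.
  step 7: -2 → 0
  step 8: 0 → 6
  step 9: 6 → 8
  step 10: 8 → 2
The v coordinate changes by +2 each step: at step 10 it is 27.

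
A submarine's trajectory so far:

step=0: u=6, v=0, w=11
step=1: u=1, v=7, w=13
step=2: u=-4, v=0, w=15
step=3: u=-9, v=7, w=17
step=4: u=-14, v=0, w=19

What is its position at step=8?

u=-34, v=0, w=27

U: linear, -5 per step → -34 at step 8.
V: cycles through 0, 7 every 2 steps. Step 8 lands at position 0 of the cycle → 0.
W: linear, +2 per step → 27 at step 8.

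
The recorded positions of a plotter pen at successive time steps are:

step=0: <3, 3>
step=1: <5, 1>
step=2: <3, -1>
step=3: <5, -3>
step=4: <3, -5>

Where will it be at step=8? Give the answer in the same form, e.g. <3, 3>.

<3, -13>

First: cycles through 3, 5 every 2 steps. Step 8 lands at position 0 of the cycle → 3.
Second: linear, -2 per step → -13 at step 8.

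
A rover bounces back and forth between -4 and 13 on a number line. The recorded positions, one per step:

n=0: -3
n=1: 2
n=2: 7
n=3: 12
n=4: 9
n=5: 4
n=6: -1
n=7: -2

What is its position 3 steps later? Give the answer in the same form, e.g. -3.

The value travels 5 per step and bounces off the walls at -4 and 13.
  step 8: -2 → 3
  step 9: 3 → 8
  step 10: 8 → 13

13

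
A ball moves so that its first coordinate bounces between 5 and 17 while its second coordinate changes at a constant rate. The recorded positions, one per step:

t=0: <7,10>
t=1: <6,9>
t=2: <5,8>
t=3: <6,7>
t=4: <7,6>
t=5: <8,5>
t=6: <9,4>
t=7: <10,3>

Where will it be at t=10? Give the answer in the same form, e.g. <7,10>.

<13,0>

The first coordinate travels 1 per step and bounces off the walls at 5 and 17.
  step 8: 10 → 11
  step 9: 11 → 12
  step 10: 12 → 13
The second coordinate changes by -1 each step: at step 10 it is 0.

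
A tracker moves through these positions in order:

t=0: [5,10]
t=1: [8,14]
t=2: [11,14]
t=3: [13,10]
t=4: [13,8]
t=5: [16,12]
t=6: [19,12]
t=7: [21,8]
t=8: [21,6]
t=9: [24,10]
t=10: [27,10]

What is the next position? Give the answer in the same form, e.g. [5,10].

[29,6]

Differencing gives [+3,+4], [+3,+0], [+2,-4], [+0,-2], [+3,+4], [+3,+0], [+2,-4], [+0,-2], [+3,+4], [+3,+0]. This is the pattern [+3,+4], [+3,+0], [+2,-4], [+0,-2] repeated.
step 11: apply [+2,-4] → [29,6]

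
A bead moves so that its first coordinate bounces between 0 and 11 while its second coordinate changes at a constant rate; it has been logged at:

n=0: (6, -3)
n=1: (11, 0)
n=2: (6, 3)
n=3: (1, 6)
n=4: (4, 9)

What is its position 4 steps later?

The first coordinate reflects between 0 and 11, moving 5 per step.
  step 5: 4 → 9
  step 6: 9 → 8
  step 7: 8 → 3
  step 8: 3 → 2
The second coordinate changes by +3 each step: at step 8 it is 21.

(2, 21)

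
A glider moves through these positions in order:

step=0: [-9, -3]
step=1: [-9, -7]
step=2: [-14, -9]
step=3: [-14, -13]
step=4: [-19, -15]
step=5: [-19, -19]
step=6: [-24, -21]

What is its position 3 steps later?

Differencing gives [+0, -4], [-5, -2], [+0, -4], [-5, -2], [+0, -4], [-5, -2]. This is the pattern [+0, -4], [-5, -2] repeated.
step 7: apply [+0, -4] → [-24, -25]
step 8: apply [-5, -2] → [-29, -27]
step 9: apply [+0, -4] → [-29, -31]

[-29, -31]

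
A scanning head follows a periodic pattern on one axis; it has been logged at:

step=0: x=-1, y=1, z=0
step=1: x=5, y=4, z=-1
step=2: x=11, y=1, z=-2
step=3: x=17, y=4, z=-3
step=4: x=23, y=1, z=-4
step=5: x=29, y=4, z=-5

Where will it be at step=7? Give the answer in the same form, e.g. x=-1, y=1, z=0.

x=41, y=4, z=-7

X: linear, +6 per step → 41 at step 7.
Y: cycles through 1, 4 every 2 steps. Step 7 lands at position 1 of the cycle → 4.
Z: linear, -1 per step → -7 at step 7.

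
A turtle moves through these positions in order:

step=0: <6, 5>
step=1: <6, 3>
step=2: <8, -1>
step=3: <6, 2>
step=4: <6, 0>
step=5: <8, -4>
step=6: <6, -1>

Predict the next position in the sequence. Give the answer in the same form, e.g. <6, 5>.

Differencing gives <+0, -2>, <+2, -4>, <-2, +3>, <+0, -2>, <+2, -4>, <-2, +3>. This is the pattern <+0, -2>, <+2, -4>, <-2, +3> repeated.
step 7: apply <+0, -2> → <6, -3>

<6, -3>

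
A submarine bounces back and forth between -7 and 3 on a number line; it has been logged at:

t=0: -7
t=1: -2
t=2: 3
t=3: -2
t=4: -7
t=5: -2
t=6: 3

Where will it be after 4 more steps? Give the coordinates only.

The value reflects between -7 and 3, moving 5 per step.
  step 7: 3 → -2
  step 8: -2 → -7
  step 9: -7 → -2
  step 10: -2 → 3

3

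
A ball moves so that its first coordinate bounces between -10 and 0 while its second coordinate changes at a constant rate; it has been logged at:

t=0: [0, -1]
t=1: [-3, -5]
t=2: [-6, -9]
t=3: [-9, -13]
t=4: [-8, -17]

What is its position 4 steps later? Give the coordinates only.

[-4, -33]

The first coordinate travels 3 per step and bounces off the walls at -10 and 0.
  step 5: -8 → -5
  step 6: -5 → -2
  step 7: -2 → -1
  step 8: -1 → -4
The second coordinate changes by -4 each step: at step 8 it is -33.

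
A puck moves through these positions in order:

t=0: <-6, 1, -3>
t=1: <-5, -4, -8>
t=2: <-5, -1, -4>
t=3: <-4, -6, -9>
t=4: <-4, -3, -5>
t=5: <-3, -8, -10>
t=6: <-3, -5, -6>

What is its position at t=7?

Step-to-step displacements: <+1, -5, -5>, <+0, +3, +4>, <+1, -5, -5>, <+0, +3, +4>, <+1, -5, -5>, <+0, +3, +4> — a repeating cycle of length 2.
step 7: apply <+1, -5, -5> → <-2, -10, -11>

<-2, -10, -11>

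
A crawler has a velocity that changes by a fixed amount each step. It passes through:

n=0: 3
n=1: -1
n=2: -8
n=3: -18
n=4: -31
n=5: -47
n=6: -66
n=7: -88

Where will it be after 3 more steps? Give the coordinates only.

Taking differences between consecutive positions: -4, -7, -10, -13, -16, -19, -22. These grow by -3 each step.
step 8: -88 − 25 → -113
step 9: -113 − 28 → -141
step 10: -141 − 31 → -172

-172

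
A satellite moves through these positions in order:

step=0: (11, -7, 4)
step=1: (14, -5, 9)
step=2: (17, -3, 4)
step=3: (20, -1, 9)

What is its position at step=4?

First: linear, +3 per step → 23 at step 4.
Second: linear, +2 per step → 1 at step 4.
Third: cycles through 4, 9 every 2 steps. Step 4 lands at position 0 of the cycle → 4.

(23, 1, 4)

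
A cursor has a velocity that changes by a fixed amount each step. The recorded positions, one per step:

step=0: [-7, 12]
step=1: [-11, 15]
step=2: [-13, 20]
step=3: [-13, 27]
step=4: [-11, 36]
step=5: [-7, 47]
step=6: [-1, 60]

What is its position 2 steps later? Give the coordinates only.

Successive displacements: [-4, +3], [-2, +5], [+0, +7], [+2, +9], [+4, +11], [+6, +13] — each changes by [+2, +2].
step 7: [-1, 60] + [+8, +15] → [7, 75]
step 8: [7, 75] + [+10, +17] → [17, 92]

[17, 92]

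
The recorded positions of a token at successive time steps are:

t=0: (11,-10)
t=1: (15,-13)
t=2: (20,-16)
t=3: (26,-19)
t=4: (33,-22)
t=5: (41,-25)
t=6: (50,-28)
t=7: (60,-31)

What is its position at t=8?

(71,-34)

Taking differences between consecutive positions: (+4,-3), (+5,-3), (+6,-3), (+7,-3), (+8,-3), (+9,-3), (+10,-3). These grow by (+1,+0) each step.
step 8: (60,-31) + (+11,-3) → (71,-34)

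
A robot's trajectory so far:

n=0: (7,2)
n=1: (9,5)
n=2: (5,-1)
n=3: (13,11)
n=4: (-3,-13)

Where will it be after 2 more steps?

Consecutive displacements (+2,+3), (-4,-6), (+8,+12), (-16,-24) scale by a factor of -2 each step.
step 5: (-3,-13) + (+32,+48) → (29,35)
step 6: (29,35) + (-64,-96) → (-35,-61)

(-35,-61)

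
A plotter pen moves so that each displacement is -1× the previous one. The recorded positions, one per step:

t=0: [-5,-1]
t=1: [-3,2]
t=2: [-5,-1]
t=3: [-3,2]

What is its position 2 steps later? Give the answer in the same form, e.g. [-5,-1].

Consecutive displacements [+2,+3], [-2,-3], [+2,+3] scale by a factor of -1 each step.
step 4: [-3,2] + [-2,-3] → [-5,-1]
step 5: [-5,-1] + [+2,+3] → [-3,2]

[-3,2]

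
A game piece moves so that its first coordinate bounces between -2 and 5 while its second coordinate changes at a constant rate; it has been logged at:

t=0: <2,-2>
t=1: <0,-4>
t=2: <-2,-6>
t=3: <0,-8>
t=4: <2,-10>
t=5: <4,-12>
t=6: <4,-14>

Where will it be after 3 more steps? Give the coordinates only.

<-2,-20>

The first coordinate travels 2 per step and bounces off the walls at -2 and 5.
  step 7: 4 → 2
  step 8: 2 → 0
  step 9: 0 → -2
The second coordinate changes by -2 each step: at step 9 it is -20.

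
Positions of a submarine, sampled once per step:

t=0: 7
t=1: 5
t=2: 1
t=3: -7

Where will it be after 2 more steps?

-55

Consecutive displacements -2, -4, -8 scale by a factor of 2 each step.
step 4: -7 − 16 → -23
step 5: -23 − 32 → -55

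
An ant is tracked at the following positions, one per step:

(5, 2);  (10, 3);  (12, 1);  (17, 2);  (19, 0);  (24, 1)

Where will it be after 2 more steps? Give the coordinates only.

Differencing gives (+5, +1), (+2, -2), (+5, +1), (+2, -2), (+5, +1). This is the pattern (+5, +1), (+2, -2) repeated.
step 6: apply (+2, -2) → (26, -1)
step 7: apply (+5, +1) → (31, 0)

(31, 0)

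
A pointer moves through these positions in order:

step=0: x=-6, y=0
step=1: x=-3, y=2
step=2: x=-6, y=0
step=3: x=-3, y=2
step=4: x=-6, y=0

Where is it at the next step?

x=-3, y=2

Step-to-step displacements: (+3, +2), (-3, -2), (+3, +2), (-3, -2); each is -1× the previous.
step 5: x=-6, y=0 + (+3, +2) → x=-3, y=2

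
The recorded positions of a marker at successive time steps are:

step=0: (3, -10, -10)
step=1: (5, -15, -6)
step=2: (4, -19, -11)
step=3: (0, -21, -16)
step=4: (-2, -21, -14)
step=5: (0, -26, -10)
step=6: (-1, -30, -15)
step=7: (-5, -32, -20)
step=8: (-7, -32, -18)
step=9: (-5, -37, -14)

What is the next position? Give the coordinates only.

(-6, -41, -19)

The moves between consecutive positions are (+2, -5, +4), (-1, -4, -5), (-4, -2, -5), (-2, +0, +2), (+2, -5, +4), (-1, -4, -5), (-4, -2, -5), (-2, +0, +2), (+2, -5, +4); they repeat the 4-cycle [(+2, -5, +4), (-1, -4, -5), (-4, -2, -5), (-2, +0, +2)].
step 10: apply (-1, -4, -5) → (-6, -41, -19)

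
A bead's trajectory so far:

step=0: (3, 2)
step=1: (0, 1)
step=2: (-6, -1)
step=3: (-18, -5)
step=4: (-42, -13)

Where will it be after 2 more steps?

(-186, -61)

Step-to-step displacements: (-3, -1), (-6, -2), (-12, -4), (-24, -8); each is 2× the previous.
step 5: (-42, -13) + (-48, -16) → (-90, -29)
step 6: (-90, -29) + (-96, -32) → (-186, -61)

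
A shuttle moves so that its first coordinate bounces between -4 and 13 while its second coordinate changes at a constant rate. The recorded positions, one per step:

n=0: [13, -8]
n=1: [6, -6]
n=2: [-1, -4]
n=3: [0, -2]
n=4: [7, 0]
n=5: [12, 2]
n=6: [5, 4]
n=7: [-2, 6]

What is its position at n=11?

The first coordinate reflects between -4 and 13, moving 7 per step.
  step 8: -2 → 1
  step 9: 1 → 8
  step 10: 8 → 11
  step 11: 11 → 4
The second coordinate changes by +2 each step: at step 11 it is 14.

[4, 14]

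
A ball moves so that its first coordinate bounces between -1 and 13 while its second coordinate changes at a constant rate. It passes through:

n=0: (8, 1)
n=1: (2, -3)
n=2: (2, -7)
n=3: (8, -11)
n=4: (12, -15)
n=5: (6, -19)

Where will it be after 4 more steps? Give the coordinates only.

The first coordinate travels 6 per step and bounces off the walls at -1 and 13.
  step 6: 6 → 0
  step 7: 0 → 4
  step 8: 4 → 10
  step 9: 10 → 10
The second coordinate changes by -4 each step: at step 9 it is -35.

(10, -35)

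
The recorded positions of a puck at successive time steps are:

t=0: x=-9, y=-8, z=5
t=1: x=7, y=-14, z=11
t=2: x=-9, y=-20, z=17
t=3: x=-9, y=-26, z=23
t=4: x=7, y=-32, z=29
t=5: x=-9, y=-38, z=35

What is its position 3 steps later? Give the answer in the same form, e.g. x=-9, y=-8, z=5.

The x coordinate repeats the cycle [-9, 7, -9] with period 3; step 8 mod 3 = 2, giving -9.
The y coordinate changes by -6 each step, so at step 8 it is -8 + 8·(-6) = -56.
The z coordinate changes by +6 each step, so at step 8 it is 5 + 8·(6) = 53.

x=-9, y=-56, z=53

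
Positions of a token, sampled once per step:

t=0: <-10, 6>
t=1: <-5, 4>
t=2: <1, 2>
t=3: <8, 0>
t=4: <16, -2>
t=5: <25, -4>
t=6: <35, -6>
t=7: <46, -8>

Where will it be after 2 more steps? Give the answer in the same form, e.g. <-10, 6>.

Successive displacements: <+5, -2>, <+6, -2>, <+7, -2>, <+8, -2>, <+9, -2>, <+10, -2>, <+11, -2> — each changes by <+1, +0>.
step 8: <46, -8> + <+12, -2> → <58, -10>
step 9: <58, -10> + <+13, -2> → <71, -12>

<71, -12>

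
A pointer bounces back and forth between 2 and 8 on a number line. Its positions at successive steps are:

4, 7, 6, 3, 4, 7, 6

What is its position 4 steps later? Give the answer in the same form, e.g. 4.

6

The value travels 3 per step and bounces off the walls at 2 and 8.
  step 7: 6 → 3
  step 8: 3 → 4
  step 9: 4 → 7
  step 10: 7 → 6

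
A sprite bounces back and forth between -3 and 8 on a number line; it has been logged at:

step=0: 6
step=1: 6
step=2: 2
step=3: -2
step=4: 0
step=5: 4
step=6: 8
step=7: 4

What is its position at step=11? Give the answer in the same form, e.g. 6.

6

The value travels 4 per step and bounces off the walls at -3 and 8.
  step 8: 4 → 0
  step 9: 0 → -2
  step 10: -2 → 2
  step 11: 2 → 6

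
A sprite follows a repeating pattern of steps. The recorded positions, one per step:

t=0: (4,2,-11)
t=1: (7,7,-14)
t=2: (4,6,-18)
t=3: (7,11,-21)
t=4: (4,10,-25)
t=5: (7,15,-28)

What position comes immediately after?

Differencing gives (+3,+5,-3), (-3,-1,-4), (+3,+5,-3), (-3,-1,-4), (+3,+5,-3). This is the pattern (+3,+5,-3), (-3,-1,-4) repeated.
step 6: apply (-3,-1,-4) → (4,14,-32)

(4,14,-32)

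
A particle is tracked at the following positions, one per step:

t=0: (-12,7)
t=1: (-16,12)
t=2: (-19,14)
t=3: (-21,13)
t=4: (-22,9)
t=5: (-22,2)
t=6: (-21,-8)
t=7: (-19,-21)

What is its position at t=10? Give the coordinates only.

(-7,-78)

Taking differences between consecutive positions: (-4,+5), (-3,+2), (-2,-1), (-1,-4), (+0,-7), (+1,-10), (+2,-13). These grow by (+1,-3) each step.
step 8: (-19,-21) + (+3,-16) → (-16,-37)
step 9: (-16,-37) + (+4,-19) → (-12,-56)
step 10: (-12,-56) + (+5,-22) → (-7,-78)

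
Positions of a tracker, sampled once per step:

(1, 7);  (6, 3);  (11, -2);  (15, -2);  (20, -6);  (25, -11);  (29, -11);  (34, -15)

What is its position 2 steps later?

Step-to-step displacements: (+5, -4), (+5, -5), (+4, +0), (+5, -4), (+5, -5), (+4, +0), (+5, -4) — a repeating cycle of length 3.
step 8: apply (+5, -5) → (39, -20)
step 9: apply (+4, +0) → (43, -20)

(43, -20)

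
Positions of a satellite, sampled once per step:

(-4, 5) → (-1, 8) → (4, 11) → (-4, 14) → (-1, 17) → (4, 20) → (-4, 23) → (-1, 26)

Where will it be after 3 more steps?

(-1, 35)

First: cycles through -4, -1, 4 every 3 steps. Step 10 lands at position 1 of the cycle → -1.
Second: linear, +3 per step → 35 at step 10.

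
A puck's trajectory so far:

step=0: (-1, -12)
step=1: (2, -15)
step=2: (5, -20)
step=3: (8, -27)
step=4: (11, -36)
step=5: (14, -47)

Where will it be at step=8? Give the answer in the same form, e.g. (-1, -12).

First differences are (+3, -3), (+3, -5), (+3, -7), (+3, -9), (+3, -11); their common second difference is (+0, -2) (constant acceleration).
step 6: (14, -47) + (+3, -13) → (17, -60)
step 7: (17, -60) + (+3, -15) → (20, -75)
step 8: (20, -75) + (+3, -17) → (23, -92)

(23, -92)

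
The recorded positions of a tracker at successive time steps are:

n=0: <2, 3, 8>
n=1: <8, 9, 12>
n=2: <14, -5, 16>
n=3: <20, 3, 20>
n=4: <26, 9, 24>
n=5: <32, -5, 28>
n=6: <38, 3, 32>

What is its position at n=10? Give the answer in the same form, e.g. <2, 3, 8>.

First: linear, +6 per step → 62 at step 10.
Second: cycles through 3, 9, -5 every 3 steps. Step 10 lands at position 1 of the cycle → 9.
Third: linear, +4 per step → 48 at step 10.

<62, 9, 48>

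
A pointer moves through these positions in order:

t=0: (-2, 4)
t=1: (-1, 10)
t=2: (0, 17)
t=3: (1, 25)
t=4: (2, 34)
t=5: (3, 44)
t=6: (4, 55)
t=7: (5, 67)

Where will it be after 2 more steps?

Taking differences between consecutive positions: (+1, +6), (+1, +7), (+1, +8), (+1, +9), (+1, +10), (+1, +11), (+1, +12). These grow by (+0, +1) each step.
step 8: (5, 67) + (+1, +13) → (6, 80)
step 9: (6, 80) + (+1, +14) → (7, 94)

(7, 94)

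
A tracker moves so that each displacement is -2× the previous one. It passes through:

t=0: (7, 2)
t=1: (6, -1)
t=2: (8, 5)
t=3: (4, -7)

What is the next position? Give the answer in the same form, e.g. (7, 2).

(12, 17)

Step-to-step displacements: (-1, -3), (+2, +6), (-4, -12); each is -2× the previous.
step 4: (4, -7) + (+8, +24) → (12, 17)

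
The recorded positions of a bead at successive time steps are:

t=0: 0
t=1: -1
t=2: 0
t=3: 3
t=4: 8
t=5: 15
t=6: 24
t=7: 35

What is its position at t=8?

48

Successive displacements: -1, +1, +3, +5, +7, +9, +11 — each changes by +2.
step 8: 35 + 13 → 48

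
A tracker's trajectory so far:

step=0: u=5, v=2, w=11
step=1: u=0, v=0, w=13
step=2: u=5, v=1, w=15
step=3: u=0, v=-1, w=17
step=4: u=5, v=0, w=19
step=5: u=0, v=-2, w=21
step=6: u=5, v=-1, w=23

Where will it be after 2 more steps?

The moves between consecutive positions are (-5, -2, +2), (+5, +1, +2), (-5, -2, +2), (+5, +1, +2), (-5, -2, +2), (+5, +1, +2); they repeat the 2-cycle [(-5, -2, +2), (+5, +1, +2)].
step 7: apply (-5, -2, +2) → u=0, v=-3, w=25
step 8: apply (+5, +1, +2) → u=5, v=-2, w=27

u=5, v=-2, w=27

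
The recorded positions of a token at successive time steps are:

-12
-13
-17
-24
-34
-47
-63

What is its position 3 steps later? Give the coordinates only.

Successive displacements: -1, -4, -7, -10, -13, -16 — each changes by -3.
step 7: -63 − 19 → -82
step 8: -82 − 22 → -104
step 9: -104 − 25 → -129

-129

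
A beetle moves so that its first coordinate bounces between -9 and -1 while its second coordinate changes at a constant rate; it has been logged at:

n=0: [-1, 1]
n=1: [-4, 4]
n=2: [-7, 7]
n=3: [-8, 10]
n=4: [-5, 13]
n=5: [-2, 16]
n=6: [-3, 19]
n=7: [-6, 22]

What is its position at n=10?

[-3, 31]

The first coordinate travels 3 per step and bounces off the walls at -9 and -1.
  step 8: -6 → -9
  step 9: -9 → -6
  step 10: -6 → -3
The second coordinate changes by +3 each step: at step 10 it is 31.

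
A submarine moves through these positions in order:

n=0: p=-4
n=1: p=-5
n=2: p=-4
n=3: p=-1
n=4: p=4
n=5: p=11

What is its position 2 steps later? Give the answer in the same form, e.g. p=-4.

First differences are -1, +1, +3, +5, +7; their common second difference is +2 (constant acceleration).
step 6: 11 + 9 → p=20
step 7: 20 + 11 → p=31

p=31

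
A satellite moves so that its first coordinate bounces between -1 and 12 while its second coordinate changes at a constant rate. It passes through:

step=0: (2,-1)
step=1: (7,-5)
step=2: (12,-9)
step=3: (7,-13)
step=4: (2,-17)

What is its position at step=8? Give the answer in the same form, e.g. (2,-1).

The first coordinate reflects between -1 and 12, moving 5 per step.
  step 5: 2 → 1
  step 6: 1 → 6
  step 7: 6 → 11
  step 8: 11 → 8
The second coordinate changes by -4 each step: at step 8 it is -33.

(8,-33)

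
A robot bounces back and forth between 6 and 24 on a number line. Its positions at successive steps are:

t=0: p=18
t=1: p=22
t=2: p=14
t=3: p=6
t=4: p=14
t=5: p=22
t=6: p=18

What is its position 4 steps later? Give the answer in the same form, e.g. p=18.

The value travels 8 per step and bounces off the walls at 6 and 24.
  step 7: 18 → 10
  step 8: 10 → 10
  step 9: 10 → 18
  step 10: 18 → 22

p=22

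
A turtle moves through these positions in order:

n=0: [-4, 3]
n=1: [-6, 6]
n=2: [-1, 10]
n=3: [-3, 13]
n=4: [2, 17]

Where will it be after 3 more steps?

Differencing gives [-2, +3], [+5, +4], [-2, +3], [+5, +4]. This is the pattern [-2, +3], [+5, +4] repeated.
step 5: apply [-2, +3] → [0, 20]
step 6: apply [+5, +4] → [5, 24]
step 7: apply [-2, +3] → [3, 27]

[3, 27]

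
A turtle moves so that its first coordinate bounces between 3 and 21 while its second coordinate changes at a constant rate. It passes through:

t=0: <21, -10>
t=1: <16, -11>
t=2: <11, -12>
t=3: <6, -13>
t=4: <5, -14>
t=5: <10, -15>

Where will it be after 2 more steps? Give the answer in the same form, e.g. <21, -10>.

The first coordinate reflects between 3 and 21, moving 5 per step.
  step 6: 10 → 15
  step 7: 15 → 20
The second coordinate changes by -1 each step: at step 7 it is -17.

<20, -17>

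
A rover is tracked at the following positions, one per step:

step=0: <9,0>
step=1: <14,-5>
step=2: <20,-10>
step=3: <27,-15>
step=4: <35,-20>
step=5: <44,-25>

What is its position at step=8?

<77,-40>

Taking differences between consecutive positions: <+5,-5>, <+6,-5>, <+7,-5>, <+8,-5>, <+9,-5>. These grow by <+1,+0> each step.
step 6: <44,-25> + <+10,-5> → <54,-30>
step 7: <54,-30> + <+11,-5> → <65,-35>
step 8: <65,-35> + <+12,-5> → <77,-40>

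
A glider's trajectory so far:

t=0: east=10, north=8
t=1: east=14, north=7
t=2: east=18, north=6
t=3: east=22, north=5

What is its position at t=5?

The position changes by (+4, -1) every step.
step 4: east=22, north=5 + (+4, -1) → east=26, north=4
step 5: east=26, north=4 + (+4, -1) → east=30, north=3

east=30, north=3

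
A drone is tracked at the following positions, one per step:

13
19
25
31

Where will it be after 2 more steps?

The position changes by +6 every step.
step 4: 31 + 6 → 37
step 5: 37 + 6 → 43

43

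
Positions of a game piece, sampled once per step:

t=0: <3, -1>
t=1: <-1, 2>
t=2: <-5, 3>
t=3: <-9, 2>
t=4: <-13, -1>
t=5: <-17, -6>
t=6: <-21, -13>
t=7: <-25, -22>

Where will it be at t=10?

<-37, -61>

First differences are <-4, +3>, <-4, +1>, <-4, -1>, <-4, -3>, <-4, -5>, <-4, -7>, <-4, -9>; their common second difference is <+0, -2> (constant acceleration).
step 8: <-25, -22> + <-4, -11> → <-29, -33>
step 9: <-29, -33> + <-4, -13> → <-33, -46>
step 10: <-33, -46> + <-4, -15> → <-37, -61>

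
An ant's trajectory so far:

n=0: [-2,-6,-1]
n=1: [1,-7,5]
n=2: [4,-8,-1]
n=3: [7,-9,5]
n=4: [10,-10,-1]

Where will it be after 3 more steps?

[19,-13,5]

First: linear, +3 per step → 19 at step 7.
Second: linear, -1 per step → -13 at step 7.
Third: cycles through -1, 5 every 2 steps. Step 7 lands at position 1 of the cycle → 5.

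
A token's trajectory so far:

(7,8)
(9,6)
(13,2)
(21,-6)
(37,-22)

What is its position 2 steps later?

(133,-118)

The jumps are (+2,-2), (+4,-4), (+8,-8), (+16,-16) — a geometric progression with ratio 2.
step 5: (37,-22) + (+32,-32) → (69,-54)
step 6: (69,-54) + (+64,-64) → (133,-118)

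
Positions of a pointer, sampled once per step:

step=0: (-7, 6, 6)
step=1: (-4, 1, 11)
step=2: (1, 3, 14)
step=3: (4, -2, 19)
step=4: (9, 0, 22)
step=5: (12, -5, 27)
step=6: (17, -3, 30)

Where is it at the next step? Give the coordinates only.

The moves between consecutive positions are (+3, -5, +5), (+5, +2, +3), (+3, -5, +5), (+5, +2, +3), (+3, -5, +5), (+5, +2, +3); they repeat the 2-cycle [(+3, -5, +5), (+5, +2, +3)].
step 7: apply (+3, -5, +5) → (20, -8, 35)

(20, -8, 35)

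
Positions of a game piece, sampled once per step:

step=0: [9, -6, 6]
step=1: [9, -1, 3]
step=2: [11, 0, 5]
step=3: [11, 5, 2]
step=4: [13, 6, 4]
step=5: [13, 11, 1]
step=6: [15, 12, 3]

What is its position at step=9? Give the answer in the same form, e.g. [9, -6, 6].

The moves between consecutive positions are [+0, +5, -3], [+2, +1, +2], [+0, +5, -3], [+2, +1, +2], [+0, +5, -3], [+2, +1, +2]; they repeat the 2-cycle [[+0, +5, -3], [+2, +1, +2]].
step 7: apply [+0, +5, -3] → [15, 17, 0]
step 8: apply [+2, +1, +2] → [17, 18, 2]
step 9: apply [+0, +5, -3] → [17, 23, -1]

[17, 23, -1]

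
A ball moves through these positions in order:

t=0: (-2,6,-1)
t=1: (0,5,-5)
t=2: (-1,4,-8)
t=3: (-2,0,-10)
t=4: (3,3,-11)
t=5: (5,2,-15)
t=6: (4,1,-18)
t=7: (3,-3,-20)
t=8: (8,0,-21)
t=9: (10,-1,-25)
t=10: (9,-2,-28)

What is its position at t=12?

(13,-3,-31)

The moves between consecutive positions are (+2,-1,-4), (-1,-1,-3), (-1,-4,-2), (+5,+3,-1), (+2,-1,-4), (-1,-1,-3), (-1,-4,-2), (+5,+3,-1), (+2,-1,-4), (-1,-1,-3); they repeat the 4-cycle [(+2,-1,-4), (-1,-1,-3), (-1,-4,-2), (+5,+3,-1)].
step 11: apply (-1,-4,-2) → (8,-6,-30)
step 12: apply (+5,+3,-1) → (13,-3,-31)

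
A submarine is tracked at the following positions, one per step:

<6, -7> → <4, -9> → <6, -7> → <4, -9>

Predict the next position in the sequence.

<6, -7>

Consecutive displacements <-2, -2>, <+2, +2>, <-2, -2> scale by a factor of -1 each step.
step 4: <4, -9> + <+2, +2> → <6, -7>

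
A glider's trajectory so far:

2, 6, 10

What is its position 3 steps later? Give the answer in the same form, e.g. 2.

22

Constant displacement of +4 per step.
step 3: 10 + 4 → 14
step 4: 14 + 4 → 18
step 5: 18 + 4 → 22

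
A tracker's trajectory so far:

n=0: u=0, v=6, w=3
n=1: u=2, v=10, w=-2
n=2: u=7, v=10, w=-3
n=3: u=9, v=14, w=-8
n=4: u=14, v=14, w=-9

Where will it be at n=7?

The moves between consecutive positions are (+2, +4, -5), (+5, +0, -1), (+2, +4, -5), (+5, +0, -1); they repeat the 2-cycle [(+2, +4, -5), (+5, +0, -1)].
step 5: apply (+2, +4, -5) → u=16, v=18, w=-14
step 6: apply (+5, +0, -1) → u=21, v=18, w=-15
step 7: apply (+2, +4, -5) → u=23, v=22, w=-20

u=23, v=22, w=-20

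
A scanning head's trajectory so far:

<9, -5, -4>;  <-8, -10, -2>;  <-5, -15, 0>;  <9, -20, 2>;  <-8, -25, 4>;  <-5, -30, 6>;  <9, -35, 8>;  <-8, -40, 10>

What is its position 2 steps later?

First: cycles through 9, -8, -5 every 3 steps. Step 9 lands at position 0 of the cycle → 9.
Second: linear, -5 per step → -50 at step 9.
Third: linear, +2 per step → 14 at step 9.

<9, -50, 14>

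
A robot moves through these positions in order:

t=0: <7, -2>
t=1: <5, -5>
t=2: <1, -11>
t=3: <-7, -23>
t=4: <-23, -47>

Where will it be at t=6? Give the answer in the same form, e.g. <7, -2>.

<-119, -191>

Consecutive displacements <-2, -3>, <-4, -6>, <-8, -12>, <-16, -24> scale by a factor of 2 each step.
step 5: <-23, -47> + <-32, -48> → <-55, -95>
step 6: <-55, -95> + <-64, -96> → <-119, -191>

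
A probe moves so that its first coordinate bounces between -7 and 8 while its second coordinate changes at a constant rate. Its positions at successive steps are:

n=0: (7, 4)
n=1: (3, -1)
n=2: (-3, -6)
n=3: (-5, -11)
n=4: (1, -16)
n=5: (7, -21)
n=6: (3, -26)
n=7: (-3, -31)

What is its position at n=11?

(3, -51)

The first coordinate reflects between -7 and 8, moving 6 per step.
  step 8: -3 → -5
  step 9: -5 → 1
  step 10: 1 → 7
  step 11: 7 → 3
The second coordinate changes by -5 each step: at step 11 it is -51.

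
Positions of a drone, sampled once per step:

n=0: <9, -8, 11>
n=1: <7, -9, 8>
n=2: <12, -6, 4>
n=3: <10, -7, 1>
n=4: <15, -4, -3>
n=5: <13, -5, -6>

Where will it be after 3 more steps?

<21, 0, -17>

The moves between consecutive positions are <-2, -1, -3>, <+5, +3, -4>, <-2, -1, -3>, <+5, +3, -4>, <-2, -1, -3>; they repeat the 2-cycle [<-2, -1, -3>, <+5, +3, -4>].
step 6: apply <+5, +3, -4> → <18, -2, -10>
step 7: apply <-2, -1, -3> → <16, -3, -13>
step 8: apply <+5, +3, -4> → <21, 0, -17>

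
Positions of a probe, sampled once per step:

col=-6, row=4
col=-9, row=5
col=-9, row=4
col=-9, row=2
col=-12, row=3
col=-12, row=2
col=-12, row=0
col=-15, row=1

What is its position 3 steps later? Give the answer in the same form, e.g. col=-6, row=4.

col=-18, row=-1

Differencing gives (-3,+1), (+0,-1), (+0,-2), (-3,+1), (+0,-1), (+0,-2), (-3,+1). This is the pattern (-3,+1), (+0,-1), (+0,-2) repeated.
step 8: apply (+0,-1) → col=-15, row=0
step 9: apply (+0,-2) → col=-15, row=-2
step 10: apply (-3,+1) → col=-18, row=-1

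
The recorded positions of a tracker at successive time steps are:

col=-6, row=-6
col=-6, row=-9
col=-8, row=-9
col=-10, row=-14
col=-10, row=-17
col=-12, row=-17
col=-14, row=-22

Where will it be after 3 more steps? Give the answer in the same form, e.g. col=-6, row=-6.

col=-18, row=-30

The moves between consecutive positions are (+0, -3), (-2, +0), (-2, -5), (+0, -3), (-2, +0), (-2, -5); they repeat the 3-cycle [(+0, -3), (-2, +0), (-2, -5)].
step 7: apply (+0, -3) → col=-14, row=-25
step 8: apply (-2, +0) → col=-16, row=-25
step 9: apply (-2, -5) → col=-18, row=-30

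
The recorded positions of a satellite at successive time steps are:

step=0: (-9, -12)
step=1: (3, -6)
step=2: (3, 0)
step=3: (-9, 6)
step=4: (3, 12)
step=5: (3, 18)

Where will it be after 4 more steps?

(-9, 42)

The first coordinate repeats the cycle [-9, 3, 3] with period 3; step 9 mod 3 = 0, giving -9.
The second coordinate changes by +6 each step, so at step 9 it is -12 + 9·(6) = 42.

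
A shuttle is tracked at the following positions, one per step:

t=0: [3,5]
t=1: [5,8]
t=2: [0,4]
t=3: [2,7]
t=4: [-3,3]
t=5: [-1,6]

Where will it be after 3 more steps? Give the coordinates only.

Step-to-step displacements: [+2,+3], [-5,-4], [+2,+3], [-5,-4], [+2,+3] — a repeating cycle of length 2.
step 6: apply [-5,-4] → [-6,2]
step 7: apply [+2,+3] → [-4,5]
step 8: apply [-5,-4] → [-9,1]

[-9,1]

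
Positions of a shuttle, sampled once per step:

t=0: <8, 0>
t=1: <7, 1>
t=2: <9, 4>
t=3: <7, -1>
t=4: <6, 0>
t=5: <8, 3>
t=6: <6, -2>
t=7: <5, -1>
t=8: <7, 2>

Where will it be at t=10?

<4, -2>

Differencing gives <-1, +1>, <+2, +3>, <-2, -5>, <-1, +1>, <+2, +3>, <-2, -5>, <-1, +1>, <+2, +3>. This is the pattern <-1, +1>, <+2, +3>, <-2, -5> repeated.
step 9: apply <-2, -5> → <5, -3>
step 10: apply <-1, +1> → <4, -2>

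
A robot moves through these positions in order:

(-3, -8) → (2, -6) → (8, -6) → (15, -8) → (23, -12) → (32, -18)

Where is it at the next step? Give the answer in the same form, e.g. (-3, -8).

(42, -26)

Successive displacements: (+5, +2), (+6, +0), (+7, -2), (+8, -4), (+9, -6) — each changes by (+1, -2).
step 6: (32, -18) + (+10, -8) → (42, -26)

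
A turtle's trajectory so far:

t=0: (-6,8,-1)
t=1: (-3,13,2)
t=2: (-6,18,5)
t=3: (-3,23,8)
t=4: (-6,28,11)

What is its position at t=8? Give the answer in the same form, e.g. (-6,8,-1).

(-6,48,23)

First: cycles through -6, -3 every 2 steps. Step 8 lands at position 0 of the cycle → -6.
Second: linear, +5 per step → 48 at step 8.
Third: linear, +3 per step → 23 at step 8.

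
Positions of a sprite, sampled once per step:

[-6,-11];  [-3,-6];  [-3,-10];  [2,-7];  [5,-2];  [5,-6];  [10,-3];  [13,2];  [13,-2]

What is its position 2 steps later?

The moves between consecutive positions are [+3,+5], [+0,-4], [+5,+3], [+3,+5], [+0,-4], [+5,+3], [+3,+5], [+0,-4]; they repeat the 3-cycle [[+3,+5], [+0,-4], [+5,+3]].
step 9: apply [+5,+3] → [18,1]
step 10: apply [+3,+5] → [21,6]

[21,6]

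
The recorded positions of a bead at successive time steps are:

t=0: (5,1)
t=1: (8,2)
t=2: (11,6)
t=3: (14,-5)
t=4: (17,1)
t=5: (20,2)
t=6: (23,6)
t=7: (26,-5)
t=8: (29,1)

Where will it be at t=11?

(38,-5)

The first coordinate changes by +3 each step, so at step 11 it is 5 + 11·(3) = 38.
The second coordinate repeats the cycle [1, 2, 6, -5] with period 4; step 11 mod 4 = 3, giving -5.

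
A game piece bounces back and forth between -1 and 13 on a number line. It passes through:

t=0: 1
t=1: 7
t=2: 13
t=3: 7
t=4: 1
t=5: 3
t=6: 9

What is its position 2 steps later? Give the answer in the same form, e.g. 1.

The value reflects between -1 and 13, moving 6 per step.
  step 7: 9 → 11
  step 8: 11 → 5

5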